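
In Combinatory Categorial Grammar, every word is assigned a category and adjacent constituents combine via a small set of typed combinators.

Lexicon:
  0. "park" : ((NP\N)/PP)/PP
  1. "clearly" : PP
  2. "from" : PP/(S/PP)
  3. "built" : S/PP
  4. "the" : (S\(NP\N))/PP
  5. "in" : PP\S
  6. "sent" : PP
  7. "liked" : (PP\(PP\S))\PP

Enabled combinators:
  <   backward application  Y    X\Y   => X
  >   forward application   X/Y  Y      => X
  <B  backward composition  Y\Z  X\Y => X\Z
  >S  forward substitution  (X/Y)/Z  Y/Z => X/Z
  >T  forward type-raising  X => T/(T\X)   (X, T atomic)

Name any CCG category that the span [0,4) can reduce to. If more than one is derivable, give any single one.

[0,8] S   <
  [0,4] NP\N   >
    [0,2] (NP\N)/PP   >
      [0,1] "park" : ((NP\N)/PP)/PP
      [1,2] "clearly" : PP
    [2,4] PP   >
      [2,3] "from" : PP/(S/PP)
      [3,4] "built" : S/PP
  [4,8] S\(NP\N)   >
    [4,5] "the" : (S\(NP\N))/PP
    [5,8] PP   <
      [5,6] "in" : PP\S
      [6,8] PP\(PP\S)   <
        [6,7] "sent" : PP
        [7,8] "liked" : (PP\(PP\S))\PP

NP\N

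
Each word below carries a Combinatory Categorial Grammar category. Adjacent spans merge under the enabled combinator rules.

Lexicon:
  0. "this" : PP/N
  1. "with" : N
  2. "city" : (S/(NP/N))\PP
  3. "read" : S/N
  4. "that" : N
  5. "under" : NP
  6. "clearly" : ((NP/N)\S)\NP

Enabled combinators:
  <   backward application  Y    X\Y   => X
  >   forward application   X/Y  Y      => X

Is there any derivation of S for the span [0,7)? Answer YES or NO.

YES

[0,7] S   >
  [0,3] S/(NP/N)   <
    [0,2] PP   >
      [0,1] "this" : PP/N
      [1,2] "with" : N
    [2,3] "city" : (S/(NP/N))\PP
  [3,7] NP/N   <
    [3,5] S   >
      [3,4] "read" : S/N
      [4,5] "that" : N
    [5,7] (NP/N)\S   <
      [5,6] "under" : NP
      [6,7] "clearly" : ((NP/N)\S)\NP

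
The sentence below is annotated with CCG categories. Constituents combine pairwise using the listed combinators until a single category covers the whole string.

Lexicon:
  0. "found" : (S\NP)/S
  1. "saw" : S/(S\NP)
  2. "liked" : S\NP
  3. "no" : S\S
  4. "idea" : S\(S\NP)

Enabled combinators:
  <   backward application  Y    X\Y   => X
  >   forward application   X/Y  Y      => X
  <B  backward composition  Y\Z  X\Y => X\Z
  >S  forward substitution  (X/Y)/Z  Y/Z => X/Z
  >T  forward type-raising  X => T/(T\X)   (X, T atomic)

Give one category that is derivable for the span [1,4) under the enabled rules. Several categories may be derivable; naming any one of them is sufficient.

S

[0,5] S   <
  [0,4] S\NP   >
    [0,1] "found" : (S\NP)/S
    [1,4] S   >
      [1,2] "saw" : S/(S\NP)
      [2,4] S\NP   <B
        [2,3] "liked" : S\NP
        [3,4] "no" : S\S
  [4,5] "idea" : S\(S\NP)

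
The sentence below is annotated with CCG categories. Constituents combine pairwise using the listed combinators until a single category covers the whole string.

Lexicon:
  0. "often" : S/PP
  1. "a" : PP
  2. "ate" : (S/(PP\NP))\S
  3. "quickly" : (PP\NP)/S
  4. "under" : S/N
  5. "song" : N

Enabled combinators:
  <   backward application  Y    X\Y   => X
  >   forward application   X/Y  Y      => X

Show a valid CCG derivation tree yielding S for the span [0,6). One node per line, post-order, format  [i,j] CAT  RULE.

[0,6] S   >
  [0,3] S/(PP\NP)   <
    [0,2] S   >
      [0,1] "often" : S/PP
      [1,2] "a" : PP
    [2,3] "ate" : (S/(PP\NP))\S
  [3,6] PP\NP   >
    [3,4] "quickly" : (PP\NP)/S
    [4,6] S   >
      [4,5] "under" : S/N
      [5,6] "song" : N

[0,1] S/PP  lex  "often"
[1,2] PP  lex  "a"
[0,2] S  >  k=1
[2,3] (S/(PP\NP))\S  lex  "ate"
[0,3] S/(PP\NP)  <  k=2
[3,4] (PP\NP)/S  lex  "quickly"
[4,5] S/N  lex  "under"
[5,6] N  lex  "song"
[4,6] S  >  k=5
[3,6] PP\NP  >  k=4
[0,6] S  >  k=3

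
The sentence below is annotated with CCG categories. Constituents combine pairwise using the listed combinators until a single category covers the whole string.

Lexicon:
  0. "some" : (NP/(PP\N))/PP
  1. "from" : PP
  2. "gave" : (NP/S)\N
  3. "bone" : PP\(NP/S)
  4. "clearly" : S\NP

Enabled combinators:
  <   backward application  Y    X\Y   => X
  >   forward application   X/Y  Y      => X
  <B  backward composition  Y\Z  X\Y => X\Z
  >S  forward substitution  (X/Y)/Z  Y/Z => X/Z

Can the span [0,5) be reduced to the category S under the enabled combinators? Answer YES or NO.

[0,5] S   <
  [0,4] NP   >
    [0,2] NP/(PP\N)   >
      [0,1] "some" : (NP/(PP\N))/PP
      [1,2] "from" : PP
    [2,4] PP\N   <B
      [2,3] "gave" : (NP/S)\N
      [3,4] "bone" : PP\(NP/S)
  [4,5] "clearly" : S\NP

YES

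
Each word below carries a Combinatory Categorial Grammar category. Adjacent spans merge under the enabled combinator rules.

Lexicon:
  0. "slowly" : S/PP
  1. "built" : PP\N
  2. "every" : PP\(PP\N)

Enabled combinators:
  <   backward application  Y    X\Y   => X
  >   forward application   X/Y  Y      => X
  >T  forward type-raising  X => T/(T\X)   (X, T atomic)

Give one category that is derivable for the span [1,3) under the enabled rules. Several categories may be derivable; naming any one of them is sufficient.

[0,3] S   >
  [0,1] "slowly" : S/PP
  [1,3] PP   <
    [1,2] "built" : PP\N
    [2,3] "every" : PP\(PP\N)

PP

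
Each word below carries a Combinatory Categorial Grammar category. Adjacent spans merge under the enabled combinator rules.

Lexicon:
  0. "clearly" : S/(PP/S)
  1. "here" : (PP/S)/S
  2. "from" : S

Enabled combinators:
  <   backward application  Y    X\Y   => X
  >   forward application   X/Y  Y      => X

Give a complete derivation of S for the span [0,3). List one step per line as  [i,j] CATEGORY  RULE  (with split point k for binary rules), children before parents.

[0,3] S   >
  [0,1] "clearly" : S/(PP/S)
  [1,3] PP/S   >
    [1,2] "here" : (PP/S)/S
    [2,3] "from" : S

[0,1] S/(PP/S)  lex  "clearly"
[1,2] (PP/S)/S  lex  "here"
[2,3] S  lex  "from"
[1,3] PP/S  >  k=2
[0,3] S  >  k=1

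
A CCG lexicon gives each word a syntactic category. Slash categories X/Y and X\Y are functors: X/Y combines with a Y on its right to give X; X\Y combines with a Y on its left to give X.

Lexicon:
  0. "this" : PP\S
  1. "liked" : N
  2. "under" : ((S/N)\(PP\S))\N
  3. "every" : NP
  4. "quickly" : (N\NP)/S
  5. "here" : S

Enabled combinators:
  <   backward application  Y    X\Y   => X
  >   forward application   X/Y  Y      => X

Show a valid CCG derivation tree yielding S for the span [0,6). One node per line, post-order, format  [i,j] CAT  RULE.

[0,1] PP\S  lex  "this"
[1,2] N  lex  "liked"
[2,3] ((S/N)\(PP\S))\N  lex  "under"
[1,3] (S/N)\(PP\S)  <  k=2
[0,3] S/N  <  k=1
[3,4] NP  lex  "every"
[4,5] (N\NP)/S  lex  "quickly"
[5,6] S  lex  "here"
[4,6] N\NP  >  k=5
[3,6] N  <  k=4
[0,6] S  >  k=3

[0,6] S   >
  [0,3] S/N   <
    [0,1] "this" : PP\S
    [1,3] (S/N)\(PP\S)   <
      [1,2] "liked" : N
      [2,3] "under" : ((S/N)\(PP\S))\N
  [3,6] N   <
    [3,4] "every" : NP
    [4,6] N\NP   >
      [4,5] "quickly" : (N\NP)/S
      [5,6] "here" : S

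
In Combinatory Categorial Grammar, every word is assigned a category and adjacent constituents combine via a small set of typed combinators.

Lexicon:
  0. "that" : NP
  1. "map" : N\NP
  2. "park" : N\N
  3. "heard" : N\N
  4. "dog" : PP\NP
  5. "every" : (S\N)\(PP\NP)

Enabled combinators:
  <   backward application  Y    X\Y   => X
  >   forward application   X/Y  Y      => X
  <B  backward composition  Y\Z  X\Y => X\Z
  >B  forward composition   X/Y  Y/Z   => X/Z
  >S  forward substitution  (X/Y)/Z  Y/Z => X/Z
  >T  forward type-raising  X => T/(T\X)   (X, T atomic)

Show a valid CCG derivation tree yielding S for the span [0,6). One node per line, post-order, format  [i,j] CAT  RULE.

[0,1] NP  lex  "that"
[0,1] N/(N\NP)  >T
[1,2] N\NP  lex  "map"
[2,3] N\N  lex  "park"
[1,3] N\NP  <B  k=2
[0,3] N  >  k=1
[3,4] N\N  lex  "heard"
[4,5] PP\NP  lex  "dog"
[5,6] (S\N)\(PP\NP)  lex  "every"
[4,6] S\N  <  k=5
[3,6] S\N  <B  k=4
[0,6] S  <  k=3

[0,6] S   <
  [0,3] N   >
    [0,1] N/(N\NP)   >T
      [0,1] "that" : NP
    [1,3] N\NP   <B
      [1,2] "map" : N\NP
      [2,3] "park" : N\N
  [3,6] S\N   <B
    [3,4] "heard" : N\N
    [4,6] S\N   <
      [4,5] "dog" : PP\NP
      [5,6] "every" : (S\N)\(PP\NP)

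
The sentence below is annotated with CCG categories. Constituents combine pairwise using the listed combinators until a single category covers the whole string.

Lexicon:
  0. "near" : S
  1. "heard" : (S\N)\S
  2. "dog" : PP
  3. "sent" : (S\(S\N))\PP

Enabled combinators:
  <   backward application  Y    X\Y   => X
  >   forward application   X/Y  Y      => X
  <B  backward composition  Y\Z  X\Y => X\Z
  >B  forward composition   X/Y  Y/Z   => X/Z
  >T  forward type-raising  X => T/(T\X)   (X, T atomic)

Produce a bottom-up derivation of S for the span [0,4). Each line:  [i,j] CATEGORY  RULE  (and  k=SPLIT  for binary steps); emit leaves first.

[0,4] S   <
  [0,2] S\N   <
    [0,1] "near" : S
    [1,2] "heard" : (S\N)\S
  [2,4] S\(S\N)   <
    [2,3] "dog" : PP
    [3,4] "sent" : (S\(S\N))\PP

[0,1] S  lex  "near"
[1,2] (S\N)\S  lex  "heard"
[0,2] S\N  <  k=1
[2,3] PP  lex  "dog"
[3,4] (S\(S\N))\PP  lex  "sent"
[2,4] S\(S\N)  <  k=3
[0,4] S  <  k=2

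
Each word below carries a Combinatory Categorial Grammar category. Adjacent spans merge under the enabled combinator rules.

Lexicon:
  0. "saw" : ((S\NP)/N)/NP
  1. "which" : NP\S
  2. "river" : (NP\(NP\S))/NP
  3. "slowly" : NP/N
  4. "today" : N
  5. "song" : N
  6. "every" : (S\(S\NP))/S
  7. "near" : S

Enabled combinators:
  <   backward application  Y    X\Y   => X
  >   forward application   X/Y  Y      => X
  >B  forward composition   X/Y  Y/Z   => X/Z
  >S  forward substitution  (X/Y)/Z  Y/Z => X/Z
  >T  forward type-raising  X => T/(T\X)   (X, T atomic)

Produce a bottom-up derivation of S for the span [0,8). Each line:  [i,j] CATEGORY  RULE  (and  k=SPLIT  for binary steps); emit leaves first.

[0,8] S   <
  [0,6] S\NP   >
    [0,5] (S\NP)/N   >
      [0,1] "saw" : ((S\NP)/N)/NP
      [1,5] NP   <
        [1,2] "which" : NP\S
        [2,5] NP\(NP\S)   >
          [2,3] "river" : (NP\(NP\S))/NP
          [3,5] NP   >
            [3,4] "slowly" : NP/N
            [4,5] "today" : N
    [5,6] "song" : N
  [6,8] S\(S\NP)   >
    [6,7] "every" : (S\(S\NP))/S
    [7,8] "near" : S

[0,1] ((S\NP)/N)/NP  lex  "saw"
[1,2] NP\S  lex  "which"
[2,3] (NP\(NP\S))/NP  lex  "river"
[3,4] NP/N  lex  "slowly"
[4,5] N  lex  "today"
[3,5] NP  >  k=4
[2,5] NP\(NP\S)  >  k=3
[1,5] NP  <  k=2
[0,5] (S\NP)/N  >  k=1
[5,6] N  lex  "song"
[0,6] S\NP  >  k=5
[6,7] (S\(S\NP))/S  lex  "every"
[7,8] S  lex  "near"
[6,8] S\(S\NP)  >  k=7
[0,8] S  <  k=6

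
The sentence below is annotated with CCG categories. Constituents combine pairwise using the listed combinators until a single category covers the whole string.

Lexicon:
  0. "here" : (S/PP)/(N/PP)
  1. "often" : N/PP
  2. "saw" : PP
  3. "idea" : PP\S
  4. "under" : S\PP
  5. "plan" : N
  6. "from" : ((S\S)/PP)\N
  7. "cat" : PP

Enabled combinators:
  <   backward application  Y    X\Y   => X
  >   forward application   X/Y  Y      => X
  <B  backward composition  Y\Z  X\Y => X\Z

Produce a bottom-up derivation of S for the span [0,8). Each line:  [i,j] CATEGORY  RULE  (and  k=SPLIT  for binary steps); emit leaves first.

[0,1] (S/PP)/(N/PP)  lex  "here"
[1,2] N/PP  lex  "often"
[0,2] S/PP  >  k=1
[2,3] PP  lex  "saw"
[0,3] S  >  k=2
[3,4] PP\S  lex  "idea"
[0,4] PP  <  k=3
[4,5] S\PP  lex  "under"
[5,6] N  lex  "plan"
[6,7] ((S\S)/PP)\N  lex  "from"
[5,7] (S\S)/PP  <  k=6
[7,8] PP  lex  "cat"
[5,8] S\S  >  k=7
[4,8] S\PP  <B  k=5
[0,8] S  <  k=4

[0,8] S   <
  [0,4] PP   <
    [0,3] S   >
      [0,2] S/PP   >
        [0,1] "here" : (S/PP)/(N/PP)
        [1,2] "often" : N/PP
      [2,3] "saw" : PP
    [3,4] "idea" : PP\S
  [4,8] S\PP   <B
    [4,5] "under" : S\PP
    [5,8] S\S   >
      [5,7] (S\S)/PP   <
        [5,6] "plan" : N
        [6,7] "from" : ((S\S)/PP)\N
      [7,8] "cat" : PP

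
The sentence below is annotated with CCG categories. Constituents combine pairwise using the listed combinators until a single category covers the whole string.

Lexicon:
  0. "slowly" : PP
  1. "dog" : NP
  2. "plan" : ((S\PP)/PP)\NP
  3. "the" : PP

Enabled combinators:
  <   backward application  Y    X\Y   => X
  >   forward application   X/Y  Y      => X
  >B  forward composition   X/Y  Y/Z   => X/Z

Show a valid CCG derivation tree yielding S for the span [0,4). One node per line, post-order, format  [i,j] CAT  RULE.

[0,1] PP  lex  "slowly"
[1,2] NP  lex  "dog"
[2,3] ((S\PP)/PP)\NP  lex  "plan"
[1,3] (S\PP)/PP  <  k=2
[3,4] PP  lex  "the"
[1,4] S\PP  >  k=3
[0,4] S  <  k=1

[0,4] S   <
  [0,1] "slowly" : PP
  [1,4] S\PP   >
    [1,3] (S\PP)/PP   <
      [1,2] "dog" : NP
      [2,3] "plan" : ((S\PP)/PP)\NP
    [3,4] "the" : PP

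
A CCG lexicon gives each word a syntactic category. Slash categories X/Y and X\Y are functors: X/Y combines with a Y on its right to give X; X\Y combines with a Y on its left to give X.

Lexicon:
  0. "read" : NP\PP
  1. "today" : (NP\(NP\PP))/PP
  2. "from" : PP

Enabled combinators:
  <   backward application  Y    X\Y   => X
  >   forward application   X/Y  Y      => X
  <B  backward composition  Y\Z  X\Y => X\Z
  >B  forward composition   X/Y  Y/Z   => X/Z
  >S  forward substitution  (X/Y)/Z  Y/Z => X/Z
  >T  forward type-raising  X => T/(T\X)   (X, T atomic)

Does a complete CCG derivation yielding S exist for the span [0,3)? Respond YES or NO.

NP\PP (NP\(NP\PP))/PP PP
CKY chart[0,3] = {N/(N\NP), NP, NP/(NP\NP), PP/(PP\NP), S/(S\NP)}; S ∉ chart

NO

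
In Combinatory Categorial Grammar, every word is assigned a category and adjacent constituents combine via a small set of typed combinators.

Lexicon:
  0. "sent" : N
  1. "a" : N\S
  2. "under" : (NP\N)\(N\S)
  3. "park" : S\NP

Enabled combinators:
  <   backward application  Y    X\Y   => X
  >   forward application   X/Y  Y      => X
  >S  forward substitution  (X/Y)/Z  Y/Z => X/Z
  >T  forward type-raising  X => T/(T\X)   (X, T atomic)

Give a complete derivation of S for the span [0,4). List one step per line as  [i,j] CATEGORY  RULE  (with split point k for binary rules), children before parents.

[0,4] S   <
  [0,3] NP   >
    [0,1] NP/(NP\N)   >T
      [0,1] "sent" : N
    [1,3] NP\N   <
      [1,2] "a" : N\S
      [2,3] "under" : (NP\N)\(N\S)
  [3,4] "park" : S\NP

[0,1] N  lex  "sent"
[0,1] NP/(NP\N)  >T
[1,2] N\S  lex  "a"
[2,3] (NP\N)\(N\S)  lex  "under"
[1,3] NP\N  <  k=2
[0,3] NP  >  k=1
[3,4] S\NP  lex  "park"
[0,4] S  <  k=3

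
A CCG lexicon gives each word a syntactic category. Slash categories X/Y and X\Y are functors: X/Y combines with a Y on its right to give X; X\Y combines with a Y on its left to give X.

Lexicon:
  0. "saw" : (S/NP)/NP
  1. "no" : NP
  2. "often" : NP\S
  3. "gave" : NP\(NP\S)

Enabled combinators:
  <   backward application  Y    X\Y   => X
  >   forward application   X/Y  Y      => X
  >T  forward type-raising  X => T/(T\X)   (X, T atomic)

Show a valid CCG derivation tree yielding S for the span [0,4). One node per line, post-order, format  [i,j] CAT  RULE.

[0,4] S   >
  [0,2] S/NP   >
    [0,1] "saw" : (S/NP)/NP
    [1,2] "no" : NP
  [2,4] NP   <
    [2,3] "often" : NP\S
    [3,4] "gave" : NP\(NP\S)

[0,1] (S/NP)/NP  lex  "saw"
[1,2] NP  lex  "no"
[0,2] S/NP  >  k=1
[2,3] NP\S  lex  "often"
[3,4] NP\(NP\S)  lex  "gave"
[2,4] NP  <  k=3
[0,4] S  >  k=2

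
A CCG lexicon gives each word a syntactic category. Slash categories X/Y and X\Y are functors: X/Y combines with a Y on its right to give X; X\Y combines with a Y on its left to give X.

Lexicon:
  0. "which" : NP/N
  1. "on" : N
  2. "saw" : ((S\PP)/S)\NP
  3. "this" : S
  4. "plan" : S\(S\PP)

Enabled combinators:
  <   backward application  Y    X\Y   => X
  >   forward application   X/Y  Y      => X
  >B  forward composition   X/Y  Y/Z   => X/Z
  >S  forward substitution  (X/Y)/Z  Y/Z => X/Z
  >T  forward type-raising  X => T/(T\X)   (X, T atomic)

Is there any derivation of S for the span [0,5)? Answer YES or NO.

YES

[0,5] S   <
  [0,4] S\PP   >
    [0,3] (S\PP)/S   <
      [0,2] NP   >
        [0,1] "which" : NP/N
        [1,2] "on" : N
      [2,3] "saw" : ((S\PP)/S)\NP
    [3,4] "this" : S
  [4,5] "plan" : S\(S\PP)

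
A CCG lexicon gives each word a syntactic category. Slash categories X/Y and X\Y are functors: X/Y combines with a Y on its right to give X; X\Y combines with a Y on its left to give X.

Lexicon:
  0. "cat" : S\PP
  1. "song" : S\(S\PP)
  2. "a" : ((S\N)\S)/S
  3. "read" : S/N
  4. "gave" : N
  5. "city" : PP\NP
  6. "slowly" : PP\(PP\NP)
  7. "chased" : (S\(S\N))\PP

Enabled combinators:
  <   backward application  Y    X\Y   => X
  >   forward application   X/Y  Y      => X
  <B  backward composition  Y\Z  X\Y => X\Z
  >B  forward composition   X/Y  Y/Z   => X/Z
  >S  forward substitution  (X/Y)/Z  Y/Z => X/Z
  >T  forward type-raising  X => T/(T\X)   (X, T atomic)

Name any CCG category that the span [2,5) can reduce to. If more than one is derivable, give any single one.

(S\N)\S

[0,8] S   <
  [0,5] S\N   <
    [0,2] S   <
      [0,1] "cat" : S\PP
      [1,2] "song" : S\(S\PP)
    [2,5] (S\N)\S   >
      [2,3] "a" : ((S\N)\S)/S
      [3,5] S   >
        [3,4] "read" : S/N
        [4,5] "gave" : N
  [5,8] S\(S\N)   <
    [5,7] PP   <
      [5,6] "city" : PP\NP
      [6,7] "slowly" : PP\(PP\NP)
    [7,8] "chased" : (S\(S\N))\PP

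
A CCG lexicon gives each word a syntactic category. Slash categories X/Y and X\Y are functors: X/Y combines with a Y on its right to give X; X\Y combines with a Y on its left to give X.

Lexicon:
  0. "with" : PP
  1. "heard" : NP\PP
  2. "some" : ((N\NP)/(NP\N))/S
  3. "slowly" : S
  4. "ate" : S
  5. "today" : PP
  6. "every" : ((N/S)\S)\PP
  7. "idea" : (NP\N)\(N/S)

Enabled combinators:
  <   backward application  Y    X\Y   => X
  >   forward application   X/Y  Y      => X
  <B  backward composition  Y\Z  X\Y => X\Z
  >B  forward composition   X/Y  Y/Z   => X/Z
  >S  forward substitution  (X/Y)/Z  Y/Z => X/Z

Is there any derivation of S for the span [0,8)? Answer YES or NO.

PP NP\PP ((N\NP)/(NP\N))/S S S PP ((N/S)\S)\PP (NP\N)\(N/S)
CKY chart[0,8] = {N}; S ∉ chart

NO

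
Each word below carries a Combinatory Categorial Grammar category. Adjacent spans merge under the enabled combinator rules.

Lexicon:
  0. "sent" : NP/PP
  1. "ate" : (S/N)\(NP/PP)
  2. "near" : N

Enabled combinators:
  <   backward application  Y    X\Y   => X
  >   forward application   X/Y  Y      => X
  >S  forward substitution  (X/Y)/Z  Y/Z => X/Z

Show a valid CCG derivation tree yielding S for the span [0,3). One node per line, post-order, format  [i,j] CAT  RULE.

[0,3] S   >
  [0,2] S/N   <
    [0,1] "sent" : NP/PP
    [1,2] "ate" : (S/N)\(NP/PP)
  [2,3] "near" : N

[0,1] NP/PP  lex  "sent"
[1,2] (S/N)\(NP/PP)  lex  "ate"
[0,2] S/N  <  k=1
[2,3] N  lex  "near"
[0,3] S  >  k=2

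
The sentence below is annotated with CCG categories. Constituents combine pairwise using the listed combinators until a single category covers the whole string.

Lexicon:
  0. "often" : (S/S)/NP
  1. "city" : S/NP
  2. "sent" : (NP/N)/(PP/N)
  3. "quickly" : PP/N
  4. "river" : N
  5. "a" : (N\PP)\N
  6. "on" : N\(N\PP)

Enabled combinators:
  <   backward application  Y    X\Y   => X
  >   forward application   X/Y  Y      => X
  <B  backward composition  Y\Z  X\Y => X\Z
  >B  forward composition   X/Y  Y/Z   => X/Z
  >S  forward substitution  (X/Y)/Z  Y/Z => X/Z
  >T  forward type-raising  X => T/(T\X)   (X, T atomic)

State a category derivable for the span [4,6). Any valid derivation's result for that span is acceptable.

[0,7] S   >
  [0,4] S/N   >B
    [0,2] S/NP   >S
      [0,1] "often" : (S/S)/NP
      [1,2] "city" : S/NP
    [2,4] NP/N   >
      [2,3] "sent" : (NP/N)/(PP/N)
      [3,4] "quickly" : PP/N
  [4,7] N   <
    [4,6] N\PP   <
      [4,5] "river" : N
      [5,6] "a" : (N\PP)\N
    [6,7] "on" : N\(N\PP)

N\PP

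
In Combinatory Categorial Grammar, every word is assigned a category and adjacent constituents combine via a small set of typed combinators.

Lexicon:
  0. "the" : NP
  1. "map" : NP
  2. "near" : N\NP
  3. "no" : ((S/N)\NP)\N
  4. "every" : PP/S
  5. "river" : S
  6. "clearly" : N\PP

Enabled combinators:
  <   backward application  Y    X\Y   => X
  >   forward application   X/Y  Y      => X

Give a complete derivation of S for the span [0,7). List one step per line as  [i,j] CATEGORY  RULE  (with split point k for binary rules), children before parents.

[0,7] S   >
  [0,4] S/N   <
    [0,1] "the" : NP
    [1,4] (S/N)\NP   <
      [1,3] N   <
        [1,2] "map" : NP
        [2,3] "near" : N\NP
      [3,4] "no" : ((S/N)\NP)\N
  [4,7] N   <
    [4,6] PP   >
      [4,5] "every" : PP/S
      [5,6] "river" : S
    [6,7] "clearly" : N\PP

[0,1] NP  lex  "the"
[1,2] NP  lex  "map"
[2,3] N\NP  lex  "near"
[1,3] N  <  k=2
[3,4] ((S/N)\NP)\N  lex  "no"
[1,4] (S/N)\NP  <  k=3
[0,4] S/N  <  k=1
[4,5] PP/S  lex  "every"
[5,6] S  lex  "river"
[4,6] PP  >  k=5
[6,7] N\PP  lex  "clearly"
[4,7] N  <  k=6
[0,7] S  >  k=4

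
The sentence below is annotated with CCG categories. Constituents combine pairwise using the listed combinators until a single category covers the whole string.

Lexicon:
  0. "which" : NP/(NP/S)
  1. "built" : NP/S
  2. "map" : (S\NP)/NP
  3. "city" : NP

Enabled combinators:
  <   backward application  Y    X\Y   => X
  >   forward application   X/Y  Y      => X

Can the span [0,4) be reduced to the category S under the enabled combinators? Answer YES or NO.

YES

[0,4] S   <
  [0,2] NP   >
    [0,1] "which" : NP/(NP/S)
    [1,2] "built" : NP/S
  [2,4] S\NP   >
    [2,3] "map" : (S\NP)/NP
    [3,4] "city" : NP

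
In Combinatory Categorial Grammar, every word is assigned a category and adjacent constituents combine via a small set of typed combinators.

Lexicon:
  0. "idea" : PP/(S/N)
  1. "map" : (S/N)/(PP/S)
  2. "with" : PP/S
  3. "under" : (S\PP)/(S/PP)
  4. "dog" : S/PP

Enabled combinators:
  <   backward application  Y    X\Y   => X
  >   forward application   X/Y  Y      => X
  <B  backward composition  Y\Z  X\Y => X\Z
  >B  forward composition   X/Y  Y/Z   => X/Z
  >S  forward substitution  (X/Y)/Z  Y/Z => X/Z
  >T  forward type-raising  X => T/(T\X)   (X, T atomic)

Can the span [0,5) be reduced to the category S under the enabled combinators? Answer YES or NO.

YES

[0,5] S   <
  [0,3] PP   >
    [0,1] "idea" : PP/(S/N)
    [1,3] S/N   >
      [1,2] "map" : (S/N)/(PP/S)
      [2,3] "with" : PP/S
  [3,5] S\PP   >
    [3,4] "under" : (S\PP)/(S/PP)
    [4,5] "dog" : S/PP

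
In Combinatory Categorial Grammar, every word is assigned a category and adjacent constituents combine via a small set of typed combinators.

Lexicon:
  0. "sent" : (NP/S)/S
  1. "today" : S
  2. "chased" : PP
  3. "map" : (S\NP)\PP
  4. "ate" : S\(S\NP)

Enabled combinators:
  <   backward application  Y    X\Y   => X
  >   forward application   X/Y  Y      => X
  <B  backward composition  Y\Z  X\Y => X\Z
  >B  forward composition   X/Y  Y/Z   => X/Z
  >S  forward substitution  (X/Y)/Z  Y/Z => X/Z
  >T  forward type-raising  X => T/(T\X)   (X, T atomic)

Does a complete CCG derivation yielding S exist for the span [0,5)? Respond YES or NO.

(NP/S)/S S PP (S\NP)\PP S\(S\NP)
CKY chart[0,5] = {N/(N\NP), NP, NP/(NP\NP), NP/(S\S), PP/(PP\NP), S/(S\NP)}; S ∉ chart

NO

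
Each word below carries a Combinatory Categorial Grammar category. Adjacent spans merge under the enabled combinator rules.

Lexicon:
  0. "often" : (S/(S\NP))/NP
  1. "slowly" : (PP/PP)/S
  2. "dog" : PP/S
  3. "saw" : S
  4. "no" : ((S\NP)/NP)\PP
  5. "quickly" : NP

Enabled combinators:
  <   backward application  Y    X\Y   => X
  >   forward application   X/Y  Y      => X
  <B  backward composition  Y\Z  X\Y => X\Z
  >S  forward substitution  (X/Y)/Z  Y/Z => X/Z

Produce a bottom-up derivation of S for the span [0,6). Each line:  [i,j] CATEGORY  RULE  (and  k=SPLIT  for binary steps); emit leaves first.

[0,6] S   >
  [0,5] S/NP   >S
    [0,1] "often" : (S/(S\NP))/NP
    [1,5] (S\NP)/NP   <
      [1,4] PP   >
        [1,3] PP/S   >S
          [1,2] "slowly" : (PP/PP)/S
          [2,3] "dog" : PP/S
        [3,4] "saw" : S
      [4,5] "no" : ((S\NP)/NP)\PP
  [5,6] "quickly" : NP

[0,1] (S/(S\NP))/NP  lex  "often"
[1,2] (PP/PP)/S  lex  "slowly"
[2,3] PP/S  lex  "dog"
[1,3] PP/S  >S  k=2
[3,4] S  lex  "saw"
[1,4] PP  >  k=3
[4,5] ((S\NP)/NP)\PP  lex  "no"
[1,5] (S\NP)/NP  <  k=4
[0,5] S/NP  >S  k=1
[5,6] NP  lex  "quickly"
[0,6] S  >  k=5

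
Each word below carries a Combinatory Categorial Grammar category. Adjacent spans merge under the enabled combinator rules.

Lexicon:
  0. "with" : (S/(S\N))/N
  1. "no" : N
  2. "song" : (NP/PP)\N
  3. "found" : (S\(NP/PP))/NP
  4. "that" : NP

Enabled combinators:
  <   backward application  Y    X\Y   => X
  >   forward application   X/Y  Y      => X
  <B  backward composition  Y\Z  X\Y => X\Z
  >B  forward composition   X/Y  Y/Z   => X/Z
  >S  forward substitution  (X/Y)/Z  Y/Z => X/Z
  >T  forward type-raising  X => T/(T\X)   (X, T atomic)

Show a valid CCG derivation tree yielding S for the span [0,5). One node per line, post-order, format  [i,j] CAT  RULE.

[0,1] (S/(S\N))/N  lex  "with"
[1,2] N  lex  "no"
[0,2] S/(S\N)  >  k=1
[2,3] (NP/PP)\N  lex  "song"
[3,4] (S\(NP/PP))/NP  lex  "found"
[4,5] NP  lex  "that"
[3,5] S\(NP/PP)  >  k=4
[2,5] S\N  <B  k=3
[0,5] S  >  k=2

[0,5] S   >
  [0,2] S/(S\N)   >
    [0,1] "with" : (S/(S\N))/N
    [1,2] "no" : N
  [2,5] S\N   <B
    [2,3] "song" : (NP/PP)\N
    [3,5] S\(NP/PP)   >
      [3,4] "found" : (S\(NP/PP))/NP
      [4,5] "that" : NP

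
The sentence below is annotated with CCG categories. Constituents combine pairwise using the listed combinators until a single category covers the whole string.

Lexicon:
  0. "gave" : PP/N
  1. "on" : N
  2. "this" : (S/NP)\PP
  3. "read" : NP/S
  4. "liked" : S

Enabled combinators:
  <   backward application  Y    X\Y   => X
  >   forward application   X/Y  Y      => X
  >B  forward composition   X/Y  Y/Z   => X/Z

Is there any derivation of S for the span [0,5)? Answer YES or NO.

YES

[0,5] S   >
  [0,3] S/NP   <
    [0,2] PP   >
      [0,1] "gave" : PP/N
      [1,2] "on" : N
    [2,3] "this" : (S/NP)\PP
  [3,5] NP   >
    [3,4] "read" : NP/S
    [4,5] "liked" : S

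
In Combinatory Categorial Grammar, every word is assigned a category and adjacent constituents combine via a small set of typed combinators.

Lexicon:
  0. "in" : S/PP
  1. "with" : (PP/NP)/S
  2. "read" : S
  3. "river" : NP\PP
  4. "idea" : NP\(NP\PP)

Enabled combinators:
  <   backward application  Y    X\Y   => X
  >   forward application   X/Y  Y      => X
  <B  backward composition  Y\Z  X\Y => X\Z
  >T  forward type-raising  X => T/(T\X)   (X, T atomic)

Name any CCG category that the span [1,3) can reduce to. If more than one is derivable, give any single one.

[0,5] S   >
  [0,1] "in" : S/PP
  [1,5] PP   >
    [1,3] PP/NP   >
      [1,2] "with" : (PP/NP)/S
      [2,3] "read" : S
    [3,5] NP   <
      [3,4] "river" : NP\PP
      [4,5] "idea" : NP\(NP\PP)

PP/NP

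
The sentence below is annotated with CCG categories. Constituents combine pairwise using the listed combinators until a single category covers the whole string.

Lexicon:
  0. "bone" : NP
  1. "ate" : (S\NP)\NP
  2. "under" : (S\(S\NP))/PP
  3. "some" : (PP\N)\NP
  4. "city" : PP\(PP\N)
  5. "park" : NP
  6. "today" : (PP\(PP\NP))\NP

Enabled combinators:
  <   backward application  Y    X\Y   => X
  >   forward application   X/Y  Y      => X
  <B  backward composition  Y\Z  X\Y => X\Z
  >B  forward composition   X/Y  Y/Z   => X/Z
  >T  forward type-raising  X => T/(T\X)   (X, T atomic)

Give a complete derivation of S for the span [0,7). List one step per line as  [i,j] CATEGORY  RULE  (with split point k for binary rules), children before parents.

[0,7] S   <
  [0,2] S\NP   <
    [0,1] "bone" : NP
    [1,2] "ate" : (S\NP)\NP
  [2,7] S\(S\NP)   >
    [2,3] "under" : (S\(S\NP))/PP
    [3,7] PP   <
      [3,5] PP\NP   <B
        [3,4] "some" : (PP\N)\NP
        [4,5] "city" : PP\(PP\N)
      [5,7] PP\(PP\NP)   <
        [5,6] "park" : NP
        [6,7] "today" : (PP\(PP\NP))\NP

[0,1] NP  lex  "bone"
[1,2] (S\NP)\NP  lex  "ate"
[0,2] S\NP  <  k=1
[2,3] (S\(S\NP))/PP  lex  "under"
[3,4] (PP\N)\NP  lex  "some"
[4,5] PP\(PP\N)  lex  "city"
[3,5] PP\NP  <B  k=4
[5,6] NP  lex  "park"
[6,7] (PP\(PP\NP))\NP  lex  "today"
[5,7] PP\(PP\NP)  <  k=6
[3,7] PP  <  k=5
[2,7] S\(S\NP)  >  k=3
[0,7] S  <  k=2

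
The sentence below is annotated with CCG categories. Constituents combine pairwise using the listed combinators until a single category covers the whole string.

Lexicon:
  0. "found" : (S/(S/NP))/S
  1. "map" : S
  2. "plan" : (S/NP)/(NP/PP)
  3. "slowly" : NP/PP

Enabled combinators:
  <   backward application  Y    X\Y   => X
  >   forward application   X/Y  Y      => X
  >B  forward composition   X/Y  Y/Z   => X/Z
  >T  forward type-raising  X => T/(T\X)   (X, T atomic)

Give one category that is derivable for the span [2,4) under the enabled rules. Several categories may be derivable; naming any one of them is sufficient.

S/NP

[0,4] S   >
  [0,2] S/(S/NP)   >
    [0,1] "found" : (S/(S/NP))/S
    [1,2] "map" : S
  [2,4] S/NP   >
    [2,3] "plan" : (S/NP)/(NP/PP)
    [3,4] "slowly" : NP/PP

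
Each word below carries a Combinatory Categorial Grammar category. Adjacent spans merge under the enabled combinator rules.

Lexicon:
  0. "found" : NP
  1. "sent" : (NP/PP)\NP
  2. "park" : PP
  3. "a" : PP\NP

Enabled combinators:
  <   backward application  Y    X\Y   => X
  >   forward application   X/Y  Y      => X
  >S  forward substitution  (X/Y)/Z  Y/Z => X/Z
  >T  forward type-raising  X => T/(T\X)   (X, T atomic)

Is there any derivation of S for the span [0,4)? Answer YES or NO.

NO

NP (NP/PP)\NP PP PP\NP
CKY chart[0,4] = {N/(N\PP), NP/(NP\PP), PP, PP/(PP\PP), S/(S\PP)}; S ∉ chart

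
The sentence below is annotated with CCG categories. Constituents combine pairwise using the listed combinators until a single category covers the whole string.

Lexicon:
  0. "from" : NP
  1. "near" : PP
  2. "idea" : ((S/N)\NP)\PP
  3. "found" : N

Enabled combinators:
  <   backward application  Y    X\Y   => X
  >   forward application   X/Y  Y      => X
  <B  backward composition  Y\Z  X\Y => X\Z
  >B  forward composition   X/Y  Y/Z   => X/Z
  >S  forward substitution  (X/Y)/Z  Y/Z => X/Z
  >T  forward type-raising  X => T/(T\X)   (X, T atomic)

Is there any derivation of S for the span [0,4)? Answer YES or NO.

[0,4] S   >
  [0,3] S/N   <
    [0,1] "from" : NP
    [1,3] (S/N)\NP   <
      [1,2] "near" : PP
      [2,3] "idea" : ((S/N)\NP)\PP
  [3,4] "found" : N

YES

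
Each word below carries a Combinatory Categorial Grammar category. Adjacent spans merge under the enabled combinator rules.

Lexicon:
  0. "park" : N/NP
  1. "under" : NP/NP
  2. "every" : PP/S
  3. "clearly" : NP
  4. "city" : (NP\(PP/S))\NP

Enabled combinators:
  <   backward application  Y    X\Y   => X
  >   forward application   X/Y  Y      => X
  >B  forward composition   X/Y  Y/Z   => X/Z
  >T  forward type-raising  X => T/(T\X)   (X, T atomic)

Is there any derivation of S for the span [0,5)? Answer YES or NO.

N/NP NP/NP PP/S NP (NP\(PP/S))\NP
CKY chart[0,5] = {N, N/(NP\NP), N/(N\N), NP/(NP\N), PP/(PP\N), S/(S\N)}; S ∉ chart

NO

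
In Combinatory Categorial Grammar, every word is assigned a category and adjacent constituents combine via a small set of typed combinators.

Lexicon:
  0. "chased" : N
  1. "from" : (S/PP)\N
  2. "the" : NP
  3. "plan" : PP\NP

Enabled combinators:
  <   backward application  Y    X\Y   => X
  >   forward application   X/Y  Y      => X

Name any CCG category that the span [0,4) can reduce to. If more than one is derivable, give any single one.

S

[0,4] S   >
  [0,2] S/PP   <
    [0,1] "chased" : N
    [1,2] "from" : (S/PP)\N
  [2,4] PP   <
    [2,3] "the" : NP
    [3,4] "plan" : PP\NP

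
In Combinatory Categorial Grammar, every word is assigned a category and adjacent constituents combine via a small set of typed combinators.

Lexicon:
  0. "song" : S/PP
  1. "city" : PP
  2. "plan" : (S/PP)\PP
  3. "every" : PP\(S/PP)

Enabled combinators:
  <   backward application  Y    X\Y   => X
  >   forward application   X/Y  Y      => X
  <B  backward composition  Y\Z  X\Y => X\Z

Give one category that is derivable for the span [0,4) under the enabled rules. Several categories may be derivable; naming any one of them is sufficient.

S

[0,4] S   >
  [0,1] "song" : S/PP
  [1,4] PP   <
    [1,3] S/PP   <
      [1,2] "city" : PP
      [2,3] "plan" : (S/PP)\PP
    [3,4] "every" : PP\(S/PP)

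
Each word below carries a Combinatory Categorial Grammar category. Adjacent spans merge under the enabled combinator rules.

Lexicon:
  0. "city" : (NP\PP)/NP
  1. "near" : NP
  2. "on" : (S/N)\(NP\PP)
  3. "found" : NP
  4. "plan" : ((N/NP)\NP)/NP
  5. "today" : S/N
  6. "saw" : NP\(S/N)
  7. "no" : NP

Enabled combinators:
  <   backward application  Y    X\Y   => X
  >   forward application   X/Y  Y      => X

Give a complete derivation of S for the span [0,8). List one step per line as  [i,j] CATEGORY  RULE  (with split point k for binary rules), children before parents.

[0,1] (NP\PP)/NP  lex  "city"
[1,2] NP  lex  "near"
[0,2] NP\PP  >  k=1
[2,3] (S/N)\(NP\PP)  lex  "on"
[0,3] S/N  <  k=2
[3,4] NP  lex  "found"
[4,5] ((N/NP)\NP)/NP  lex  "plan"
[5,6] S/N  lex  "today"
[6,7] NP\(S/N)  lex  "saw"
[5,7] NP  <  k=6
[4,7] (N/NP)\NP  >  k=5
[3,7] N/NP  <  k=4
[7,8] NP  lex  "no"
[3,8] N  >  k=7
[0,8] S  >  k=3

[0,8] S   >
  [0,3] S/N   <
    [0,2] NP\PP   >
      [0,1] "city" : (NP\PP)/NP
      [1,2] "near" : NP
    [2,3] "on" : (S/N)\(NP\PP)
  [3,8] N   >
    [3,7] N/NP   <
      [3,4] "found" : NP
      [4,7] (N/NP)\NP   >
        [4,5] "plan" : ((N/NP)\NP)/NP
        [5,7] NP   <
          [5,6] "today" : S/N
          [6,7] "saw" : NP\(S/N)
    [7,8] "no" : NP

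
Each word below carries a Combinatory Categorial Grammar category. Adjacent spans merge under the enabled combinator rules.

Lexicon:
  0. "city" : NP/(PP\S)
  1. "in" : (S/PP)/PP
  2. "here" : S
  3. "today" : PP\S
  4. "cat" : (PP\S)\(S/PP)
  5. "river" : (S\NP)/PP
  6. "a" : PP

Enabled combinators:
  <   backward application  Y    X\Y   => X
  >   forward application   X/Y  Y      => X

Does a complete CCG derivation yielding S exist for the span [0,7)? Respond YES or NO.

[0,7] S   <
  [0,5] NP   >
    [0,1] "city" : NP/(PP\S)
    [1,5] PP\S   <
      [1,4] S/PP   >
        [1,2] "in" : (S/PP)/PP
        [2,4] PP   <
          [2,3] "here" : S
          [3,4] "today" : PP\S
      [4,5] "cat" : (PP\S)\(S/PP)
  [5,7] S\NP   >
    [5,6] "river" : (S\NP)/PP
    [6,7] "a" : PP

YES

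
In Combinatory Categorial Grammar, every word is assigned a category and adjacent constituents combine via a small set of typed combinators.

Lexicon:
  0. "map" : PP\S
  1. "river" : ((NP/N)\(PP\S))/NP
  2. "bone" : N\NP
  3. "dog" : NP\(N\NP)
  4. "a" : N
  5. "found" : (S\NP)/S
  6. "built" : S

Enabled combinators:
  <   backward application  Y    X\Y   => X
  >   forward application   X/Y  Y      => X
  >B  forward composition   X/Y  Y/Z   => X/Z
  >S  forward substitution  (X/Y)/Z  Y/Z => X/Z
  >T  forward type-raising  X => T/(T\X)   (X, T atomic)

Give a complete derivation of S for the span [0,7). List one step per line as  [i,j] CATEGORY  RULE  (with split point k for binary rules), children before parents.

[0,1] PP\S  lex  "map"
[1,2] ((NP/N)\(PP\S))/NP  lex  "river"
[2,3] N\NP  lex  "bone"
[3,4] NP\(N\NP)  lex  "dog"
[2,4] NP  <  k=3
[1,4] (NP/N)\(PP\S)  >  k=2
[0,4] NP/N  <  k=1
[4,5] N  lex  "a"
[0,5] NP  >  k=4
[5,6] (S\NP)/S  lex  "found"
[6,7] S  lex  "built"
[5,7] S\NP  >  k=6
[0,7] S  <  k=5

[0,7] S   <
  [0,5] NP   >
    [0,4] NP/N   <
      [0,1] "map" : PP\S
      [1,4] (NP/N)\(PP\S)   >
        [1,2] "river" : ((NP/N)\(PP\S))/NP
        [2,4] NP   <
          [2,3] "bone" : N\NP
          [3,4] "dog" : NP\(N\NP)
    [4,5] "a" : N
  [5,7] S\NP   >
    [5,6] "found" : (S\NP)/S
    [6,7] "built" : S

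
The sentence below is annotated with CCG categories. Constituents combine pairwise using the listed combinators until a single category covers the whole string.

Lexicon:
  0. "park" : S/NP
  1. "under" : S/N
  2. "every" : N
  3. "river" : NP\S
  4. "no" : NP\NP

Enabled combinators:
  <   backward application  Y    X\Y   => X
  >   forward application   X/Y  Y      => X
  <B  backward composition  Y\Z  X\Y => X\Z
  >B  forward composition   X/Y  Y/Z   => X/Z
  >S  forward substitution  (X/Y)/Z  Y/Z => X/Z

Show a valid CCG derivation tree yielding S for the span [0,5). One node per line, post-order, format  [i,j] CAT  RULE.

[0,5] S   >
  [0,1] "park" : S/NP
  [1,5] NP   <
    [1,3] S   >
      [1,2] "under" : S/N
      [2,3] "every" : N
    [3,5] NP\S   <B
      [3,4] "river" : NP\S
      [4,5] "no" : NP\NP

[0,1] S/NP  lex  "park"
[1,2] S/N  lex  "under"
[2,3] N  lex  "every"
[1,3] S  >  k=2
[3,4] NP\S  lex  "river"
[4,5] NP\NP  lex  "no"
[3,5] NP\S  <B  k=4
[1,5] NP  <  k=3
[0,5] S  >  k=1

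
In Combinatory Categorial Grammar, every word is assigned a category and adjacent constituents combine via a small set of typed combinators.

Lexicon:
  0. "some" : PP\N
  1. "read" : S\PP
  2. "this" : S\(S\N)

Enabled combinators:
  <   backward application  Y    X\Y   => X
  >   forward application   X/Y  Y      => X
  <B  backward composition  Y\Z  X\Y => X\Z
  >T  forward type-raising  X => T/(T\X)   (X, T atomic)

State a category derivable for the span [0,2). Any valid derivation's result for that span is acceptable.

[0,3] S   <
  [0,2] S\N   <B
    [0,1] "some" : PP\N
    [1,2] "read" : S\PP
  [2,3] "this" : S\(S\N)

S\N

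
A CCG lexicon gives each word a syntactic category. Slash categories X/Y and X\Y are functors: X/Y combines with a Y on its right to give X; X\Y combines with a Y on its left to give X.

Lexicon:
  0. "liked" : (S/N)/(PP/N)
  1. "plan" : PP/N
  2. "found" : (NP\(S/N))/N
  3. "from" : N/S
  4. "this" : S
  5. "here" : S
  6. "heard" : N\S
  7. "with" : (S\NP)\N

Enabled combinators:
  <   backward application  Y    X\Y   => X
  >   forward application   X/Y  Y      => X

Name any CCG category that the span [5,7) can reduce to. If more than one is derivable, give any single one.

[0,8] S   <
  [0,5] NP   <
    [0,2] S/N   >
      [0,1] "liked" : (S/N)/(PP/N)
      [1,2] "plan" : PP/N
    [2,5] NP\(S/N)   >
      [2,3] "found" : (NP\(S/N))/N
      [3,5] N   >
        [3,4] "from" : N/S
        [4,5] "this" : S
  [5,8] S\NP   <
    [5,7] N   <
      [5,6] "here" : S
      [6,7] "heard" : N\S
    [7,8] "with" : (S\NP)\N

N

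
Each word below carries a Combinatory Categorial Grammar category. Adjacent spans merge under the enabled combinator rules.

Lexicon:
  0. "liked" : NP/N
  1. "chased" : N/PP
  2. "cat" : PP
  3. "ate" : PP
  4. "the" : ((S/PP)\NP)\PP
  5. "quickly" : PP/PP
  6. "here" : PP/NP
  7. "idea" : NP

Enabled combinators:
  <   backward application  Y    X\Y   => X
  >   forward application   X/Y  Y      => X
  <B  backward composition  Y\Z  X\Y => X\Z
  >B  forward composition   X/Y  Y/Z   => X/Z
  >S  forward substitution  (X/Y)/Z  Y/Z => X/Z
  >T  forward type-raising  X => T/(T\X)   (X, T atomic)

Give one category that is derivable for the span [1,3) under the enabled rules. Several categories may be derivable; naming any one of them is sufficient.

N

[0,8] S   >
  [0,5] S/PP   <
    [0,3] NP   >
      [0,1] "liked" : NP/N
      [1,3] N   >
        [1,2] "chased" : N/PP
        [2,3] "cat" : PP
    [3,5] (S/PP)\NP   <
      [3,4] "ate" : PP
      [4,5] "the" : ((S/PP)\NP)\PP
  [5,8] PP   >
    [5,7] PP/NP   >B
      [5,6] "quickly" : PP/PP
      [6,7] "here" : PP/NP
    [7,8] "idea" : NP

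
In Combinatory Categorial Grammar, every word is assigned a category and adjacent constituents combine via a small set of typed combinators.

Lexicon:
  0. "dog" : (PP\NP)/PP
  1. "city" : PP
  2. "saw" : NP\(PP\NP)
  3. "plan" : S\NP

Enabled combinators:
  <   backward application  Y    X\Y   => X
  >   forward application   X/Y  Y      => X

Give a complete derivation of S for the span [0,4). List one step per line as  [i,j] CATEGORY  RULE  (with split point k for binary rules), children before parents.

[0,1] (PP\NP)/PP  lex  "dog"
[1,2] PP  lex  "city"
[0,2] PP\NP  >  k=1
[2,3] NP\(PP\NP)  lex  "saw"
[0,3] NP  <  k=2
[3,4] S\NP  lex  "plan"
[0,4] S  <  k=3

[0,4] S   <
  [0,3] NP   <
    [0,2] PP\NP   >
      [0,1] "dog" : (PP\NP)/PP
      [1,2] "city" : PP
    [2,3] "saw" : NP\(PP\NP)
  [3,4] "plan" : S\NP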